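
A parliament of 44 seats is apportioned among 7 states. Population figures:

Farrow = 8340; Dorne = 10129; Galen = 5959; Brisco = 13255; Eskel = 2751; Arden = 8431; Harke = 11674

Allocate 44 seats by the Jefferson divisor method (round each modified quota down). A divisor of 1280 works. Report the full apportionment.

With modified divisor 1280: modified quotas Farrow 6.516, Dorne 7.913, Galen 4.655, Brisco 10.355, Eskel 2.149, Arden 6.587, Harke 9.120.
Rounding down: Farrow 6, Dorne 7, Galen 4, Brisco 10, Eskel 2, Arden 6, Harke 9 (total 44).

Farrow 6, Dorne 7, Galen 4, Brisco 10, Eskel 2, Arden 6, Harke 9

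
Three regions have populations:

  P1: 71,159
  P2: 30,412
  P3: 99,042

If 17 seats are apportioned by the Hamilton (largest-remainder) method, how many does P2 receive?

3

Total 200613; standard divisor 200613/17 ≈ 11800.765.
Standard quotas: P1 6.0300, P2 2.5771, P3 8.3928.
Lower quotas: P1 6, P2 2, P3 8 (sum 16, leaving 1 seat).
Remainders in descending order: P2 0.5771, P3 0.3928, P1 0.0300.
Largest remainder: P2 receives the extra seat.
P2 receives 3.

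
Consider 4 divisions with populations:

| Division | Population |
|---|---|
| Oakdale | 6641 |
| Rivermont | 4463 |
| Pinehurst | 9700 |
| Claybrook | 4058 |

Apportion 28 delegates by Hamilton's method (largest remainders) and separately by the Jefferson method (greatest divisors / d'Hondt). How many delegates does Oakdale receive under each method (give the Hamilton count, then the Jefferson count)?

7 and 8

Hamilton: Oakdale 7, Rivermont 5, Pinehurst 11, Claybrook 5.
Jefferson: Oakdale 8, Rivermont 5, Pinehurst 11, Claybrook 4.
Oakdale gets 7 under Hamilton and 8 under Jefferson.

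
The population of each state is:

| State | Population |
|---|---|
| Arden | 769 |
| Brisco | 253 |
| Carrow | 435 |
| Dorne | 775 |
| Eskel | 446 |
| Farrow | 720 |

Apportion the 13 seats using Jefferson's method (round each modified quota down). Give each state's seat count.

Standard divisor 3398/13 ≈ 261.385; standard quotas: Arden 2.942, Brisco 0.968, Carrow 1.664, Dorne 2.965, Eskel 1.706, Farrow 2.755.
Rounding down gives 2, 0, 1, 2, 1, 2 = 8 seats, so the divisor must be adjusted.
With modified divisor 220: modified quotas Arden 3.495, Brisco 1.150, Carrow 1.977, Dorne 3.523, Eskel 2.027, Farrow 3.273.
Rounding down: Arden 3, Brisco 1, Carrow 1, Dorne 3, Eskel 2, Farrow 3 (total 13).

Arden: 3; Brisco: 1; Carrow: 1; Dorne: 3; Eskel: 2; Farrow: 3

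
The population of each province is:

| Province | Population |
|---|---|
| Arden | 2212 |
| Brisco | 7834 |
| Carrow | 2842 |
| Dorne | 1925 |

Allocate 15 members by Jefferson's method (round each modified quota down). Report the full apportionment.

Arden=2; Brisco=8; Carrow=3; Dorne=2

Standard divisor 14813/15 ≈ 987.533; standard quotas: Arden 2.240, Brisco 7.933, Carrow 2.878, Dorne 1.949.
Rounding down gives 2, 7, 2, 1 = 12 seats, so the divisor must be adjusted.
With modified divisor 900: modified quotas Arden 2.458, Brisco 8.704, Carrow 3.158, Dorne 2.139.
Rounding down: Arden 2, Brisco 8, Carrow 3, Dorne 2 (total 15).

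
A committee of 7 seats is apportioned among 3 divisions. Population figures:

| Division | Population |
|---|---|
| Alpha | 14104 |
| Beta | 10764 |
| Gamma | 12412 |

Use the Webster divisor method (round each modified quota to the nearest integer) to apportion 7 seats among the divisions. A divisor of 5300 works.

Alpha 3; Beta 2; Gamma 2

With modified divisor 5300: modified quotas Alpha 2.661, Beta 2.031, Gamma 2.342.
Rounding to the nearest integer: Alpha 3, Beta 2, Gamma 2 (total 7).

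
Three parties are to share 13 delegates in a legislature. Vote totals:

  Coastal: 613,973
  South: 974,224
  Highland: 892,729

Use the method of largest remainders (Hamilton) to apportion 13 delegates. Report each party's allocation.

The standard divisor is 2480926/13 ≈ 190840.462.
Standard quotas: Coastal 3.2172, South 5.1049, Highland 4.6779.
Lower quotas: Coastal 3, South 5, Highland 4 (sum 12, leaving 1 seat).
Remainders in descending order: Highland 0.6779, Coastal 0.2172, South 0.1049.
Largest remainder: Highland receives the extra seat.

Coastal 3, South 5, Highland 5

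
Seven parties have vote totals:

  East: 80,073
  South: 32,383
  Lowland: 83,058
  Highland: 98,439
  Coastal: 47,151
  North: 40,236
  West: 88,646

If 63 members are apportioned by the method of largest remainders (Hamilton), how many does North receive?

The standard divisor is 469986/63 ≈ 7460.095.
Standard quotas: East 10.7335, South 4.3408, Lowland 11.1336, Highland 13.1954, Coastal 6.3204, North 5.3935, West 11.8827.
Lower quotas: East 10, South 4, Lowland 11, Highland 13, Coastal 6, North 5, West 11 (sum 60, leaving 3 seats).
Remainders in descending order: West 0.8827, East 0.7335, North 0.3935, South 0.3408, Coastal 0.3204, Highland 0.1954, Lowland 0.1336.
The surplus seats go to West, East, North.
North receives 6.

6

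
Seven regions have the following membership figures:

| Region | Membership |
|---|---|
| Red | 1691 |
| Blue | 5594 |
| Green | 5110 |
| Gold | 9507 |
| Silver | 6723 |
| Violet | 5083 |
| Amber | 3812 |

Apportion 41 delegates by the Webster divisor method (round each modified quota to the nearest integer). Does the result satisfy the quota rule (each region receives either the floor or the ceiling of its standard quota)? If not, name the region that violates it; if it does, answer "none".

Standard quotas: Red 1.848, Blue 6.113, Green 5.584, Gold 10.389, Silver 7.347, Violet 5.554, Amber 4.166.
Webster allocation: Red 2, Blue 6, Green 6, Gold 10, Silver 7, Violet 6, Amber 4.
Every allocation lies between the lower and upper quota.

none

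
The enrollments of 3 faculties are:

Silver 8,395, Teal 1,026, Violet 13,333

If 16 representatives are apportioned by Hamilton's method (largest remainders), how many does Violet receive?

9

Standard divisor: 22754 ÷ 16 ≈ 1422.125.
Standard quotas: Silver 5.9031, Teal 0.7215, Violet 9.3754.
Lower quotas: Silver 5, Teal 0, Violet 9 (sum 14, leaving 2 seats).
Remainders in descending order: Silver 0.9031, Teal 0.7215, Violet 0.3754.
Largest remainders: Silver, Teal receive the extra seats.
Violet receives 9.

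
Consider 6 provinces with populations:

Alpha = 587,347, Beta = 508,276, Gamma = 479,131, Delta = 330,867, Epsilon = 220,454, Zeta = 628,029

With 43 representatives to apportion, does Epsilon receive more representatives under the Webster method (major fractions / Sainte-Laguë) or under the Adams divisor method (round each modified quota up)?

Webster: Alpha 9, Beta 8, Gamma 8, Delta 5, Epsilon 3, Zeta 10.
Adams: Alpha 9, Beta 8, Gamma 7, Delta 5, Epsilon 4, Zeta 10.
Epsilon gets 3 under Webster and 4 under Adams.

Adams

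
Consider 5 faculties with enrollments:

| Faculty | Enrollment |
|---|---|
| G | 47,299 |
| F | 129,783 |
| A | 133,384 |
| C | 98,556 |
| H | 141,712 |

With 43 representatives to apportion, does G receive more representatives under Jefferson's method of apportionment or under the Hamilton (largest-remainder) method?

Jefferson: G 3, F 10, A 11, C 8, H 11.
Hamilton: G 4, F 10, A 10, C 8, H 11.
G gets 3 under Jefferson and 4 under Hamilton.

Hamilton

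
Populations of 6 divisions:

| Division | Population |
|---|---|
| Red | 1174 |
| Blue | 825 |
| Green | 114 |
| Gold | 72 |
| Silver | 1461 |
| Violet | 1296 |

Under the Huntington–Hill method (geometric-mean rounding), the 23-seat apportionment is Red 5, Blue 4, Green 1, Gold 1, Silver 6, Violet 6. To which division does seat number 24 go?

Silver

Priority for the next seat is population ÷ (√(s·(s+1))).
Priorities: Red 214.342, Blue 184.476, Green 80.610, Gold 50.912, Silver 225.437, Violet 199.977.
Highest priority: Silver.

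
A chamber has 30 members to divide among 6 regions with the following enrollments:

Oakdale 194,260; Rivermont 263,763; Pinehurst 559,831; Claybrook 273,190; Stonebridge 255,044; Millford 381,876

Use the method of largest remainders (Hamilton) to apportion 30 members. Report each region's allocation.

Standard divisor: 1927964 ÷ 30 ≈ 64265.467.
Standard quotas: Oakdale 3.0228, Rivermont 4.1043, Pinehurst 8.7112, Claybrook 4.2510, Stonebridge 3.9686, Millford 5.9422.
Lower quotas: Oakdale 3, Rivermont 4, Pinehurst 8, Claybrook 4, Stonebridge 3, Millford 5 (sum 27, leaving 3 seats).
Remainders in descending order: Stonebridge 0.9686, Millford 0.9422, Pinehurst 0.7112, Claybrook 0.2510, Rivermont 0.1043, Oakdale 0.0228.
The surplus seats go to Stonebridge, Millford, Pinehurst.

Oakdale 3, Rivermont 4, Pinehurst 9, Claybrook 4, Stonebridge 4, Millford 6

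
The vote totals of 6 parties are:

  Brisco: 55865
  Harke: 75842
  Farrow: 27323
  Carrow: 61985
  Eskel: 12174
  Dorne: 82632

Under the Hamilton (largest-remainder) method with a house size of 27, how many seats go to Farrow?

The standard divisor is 315821/27 ≈ 11697.074.
Standard quotas: Brisco 4.7760, Harke 6.4838, Farrow 2.3359, Carrow 5.2992, Eskel 1.0408, Dorne 7.0643.
Lower quotas: Brisco 4, Harke 6, Farrow 2, Carrow 5, Eskel 1, Dorne 7 (sum 25, leaving 2 seats).
Remainders in descending order: Brisco 0.7760, Harke 0.4838, Farrow 0.3359, Carrow 0.2992, Dorne 0.0643, Eskel 0.0408.
Largest remainders: Brisco, Harke receive the extra seats.
Farrow receives 2.

2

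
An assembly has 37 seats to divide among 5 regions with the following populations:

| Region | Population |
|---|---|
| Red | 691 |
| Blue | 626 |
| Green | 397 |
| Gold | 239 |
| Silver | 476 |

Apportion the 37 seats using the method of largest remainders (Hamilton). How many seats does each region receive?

Red 10, Blue 10, Green 6, Gold 4, Silver 7

Standard divisor: 2429 ÷ 37 ≈ 65.649.
Standard quotas: Red 10.526, Blue 9.536, Green 6.047, Gold 3.641, Silver 7.251.
Lower quotas: Red 10, Blue 9, Green 6, Gold 3, Silver 7 (sum 35, leaving 2 seats).
Remainders in descending order: Gold 0.641, Blue 0.536, Red 0.526, Silver 0.251, Green 0.047.
The surplus seats go to Gold, Blue.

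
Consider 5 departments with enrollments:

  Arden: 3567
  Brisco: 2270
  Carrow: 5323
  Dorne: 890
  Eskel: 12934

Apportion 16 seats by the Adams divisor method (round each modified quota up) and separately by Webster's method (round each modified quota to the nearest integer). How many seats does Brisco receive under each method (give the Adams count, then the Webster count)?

Adams: Arden 2, Brisco 2, Carrow 3, Dorne 1, Eskel 8.
Webster: Arden 2, Brisco 1, Carrow 3, Dorne 1, Eskel 9.
Brisco gets 2 under Adams and 1 under Webster.

2 and 1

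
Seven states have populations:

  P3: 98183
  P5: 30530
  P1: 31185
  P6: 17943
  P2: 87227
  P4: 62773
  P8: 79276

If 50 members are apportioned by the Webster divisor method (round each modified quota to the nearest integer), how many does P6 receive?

Standard divisor 407117/50 ≈ 8142.34; standard quotas: P3 12.058, P5 3.750, P1 3.830, P6 2.204, P2 10.713, P4 7.709, P8 9.736.
Rounding to the nearest integer gives 12, 4, 4, 2, 11, 8, 10 = 51 seats, so the divisor must be adjusted.
With modified divisor 8326: modified quotas P3 11.792, P5 3.667, P1 3.745, P6 2.155, P2 10.476, P4 7.539, P8 9.521.
Rounding to the nearest integer: P3 12, P5 4, P1 4, P6 2, P2 10, P4 8, P8 10 (total 50).
P6 receives 2.

2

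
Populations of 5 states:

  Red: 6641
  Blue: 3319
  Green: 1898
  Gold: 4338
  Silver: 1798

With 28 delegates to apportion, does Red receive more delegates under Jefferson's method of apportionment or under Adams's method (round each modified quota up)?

Jefferson

Jefferson: Red 11, Blue 5, Green 3, Gold 7, Silver 2.
Adams: Red 10, Blue 5, Green 3, Gold 7, Silver 3.
Red gets 11 under Jefferson and 10 under Adams.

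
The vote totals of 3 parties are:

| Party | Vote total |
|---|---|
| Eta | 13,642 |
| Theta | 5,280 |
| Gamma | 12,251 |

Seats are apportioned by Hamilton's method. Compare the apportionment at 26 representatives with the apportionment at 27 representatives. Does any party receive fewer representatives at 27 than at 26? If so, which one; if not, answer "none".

Theta

At 26 seats: Eta 11, Theta 5, Gamma 10.
At 27 seats: Eta 12, Theta 4, Gamma 11.
Theta drops from 5 to 4.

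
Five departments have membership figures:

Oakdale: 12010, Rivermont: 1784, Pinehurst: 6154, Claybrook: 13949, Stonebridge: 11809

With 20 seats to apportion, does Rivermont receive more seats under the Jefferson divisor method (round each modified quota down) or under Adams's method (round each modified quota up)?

Adams

Jefferson: Oakdale 6, Rivermont 0, Pinehurst 3, Claybrook 6, Stonebridge 5.
Adams: Oakdale 5, Rivermont 1, Pinehurst 3, Claybrook 6, Stonebridge 5.
Rivermont gets 0 under Jefferson and 1 under Adams.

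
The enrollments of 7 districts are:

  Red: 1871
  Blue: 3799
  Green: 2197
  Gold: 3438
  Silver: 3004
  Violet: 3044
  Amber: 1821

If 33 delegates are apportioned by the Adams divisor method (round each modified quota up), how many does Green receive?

4

Standard divisor 19174/33 ≈ 581.03; standard quotas: Red 3.220, Blue 6.538, Green 3.781, Gold 5.917, Silver 5.170, Violet 5.239, Amber 3.134.
Rounding up gives 4, 7, 4, 6, 6, 6, 4 = 37 seats, so the divisor must be adjusted.
With modified divisor 630: modified quotas Red 2.970, Blue 6.030, Green 3.487, Gold 5.457, Silver 4.768, Violet 4.832, Amber 2.890.
Rounding up: Red 3, Blue 7, Green 4, Gold 6, Silver 5, Violet 5, Amber 3 (total 33).
Green receives 4.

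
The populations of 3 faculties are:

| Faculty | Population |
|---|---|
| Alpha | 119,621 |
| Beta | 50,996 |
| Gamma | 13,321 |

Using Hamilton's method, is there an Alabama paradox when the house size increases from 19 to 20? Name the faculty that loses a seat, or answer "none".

At 19 seats: Alpha 12, Beta 5, Gamma 2.
At 20 seats: Alpha 13, Beta 6, Gamma 1.
Gamma drops from 2 to 1.

Gamma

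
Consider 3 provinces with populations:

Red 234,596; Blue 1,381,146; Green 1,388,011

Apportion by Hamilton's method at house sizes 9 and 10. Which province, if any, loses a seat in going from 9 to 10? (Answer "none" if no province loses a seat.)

At 9 seats: Red 1, Blue 4, Green 4.
At 10 seats: Red 1, Blue 4, Green 5.
No province's allocation decreased.

none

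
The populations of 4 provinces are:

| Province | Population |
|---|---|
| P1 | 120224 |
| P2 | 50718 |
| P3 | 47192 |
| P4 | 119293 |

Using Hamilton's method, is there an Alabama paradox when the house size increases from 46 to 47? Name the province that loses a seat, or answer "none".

At 46 seats: P1 16, P2 7, P3 7, P4 16.
At 47 seats: P1 17, P2 7, P3 6, P4 17.
P3 drops from 7 to 6.

P3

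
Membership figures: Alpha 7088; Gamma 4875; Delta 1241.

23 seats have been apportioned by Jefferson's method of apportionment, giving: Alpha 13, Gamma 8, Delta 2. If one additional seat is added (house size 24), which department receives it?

Gamma

Priority for the next seat is population ÷ (current seats + 1).
Priorities: Alpha 506.286, Gamma 541.667, Delta 413.667.
Highest priority: Gamma.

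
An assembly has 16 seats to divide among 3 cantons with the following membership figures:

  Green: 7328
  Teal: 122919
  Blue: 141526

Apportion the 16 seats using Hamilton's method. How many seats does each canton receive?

Total 271773; standard divisor 271773/16 ≈ 16985.812.
Standard quotas: Green 0.4314, Teal 7.2366, Blue 8.3320.
Lower quotas: Green 0, Teal 7, Blue 8 (sum 15, leaving 1 seat).
Remainders in descending order: Green 0.4314, Blue 0.3320, Teal 0.2366.
Largest remainder: Green receives the extra seat.

Green 1; Teal 7; Blue 8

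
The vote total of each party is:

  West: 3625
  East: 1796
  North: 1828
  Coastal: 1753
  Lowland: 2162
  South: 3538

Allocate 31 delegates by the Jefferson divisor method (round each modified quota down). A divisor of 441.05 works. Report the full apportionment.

With modified divisor 441.05: modified quotas West 8.219, East 4.072, North 4.145, Coastal 3.975, Lowland 4.902, South 8.022.
Rounding down: West 8, East 4, North 4, Coastal 3, Lowland 4, South 8 (total 31).

West=8; East=4; North=4; Coastal=3; Lowland=4; South=8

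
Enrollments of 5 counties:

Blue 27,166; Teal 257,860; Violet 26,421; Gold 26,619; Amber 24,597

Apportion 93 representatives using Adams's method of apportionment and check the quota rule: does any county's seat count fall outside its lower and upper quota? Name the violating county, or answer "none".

Standard quotas: Blue 6.966, Teal 66.125, Violet 6.775, Gold 6.826, Amber 6.308.
Adams allocation: Blue 7, Teal 65, Violet 7, Gold 7, Amber 7.
Teal has quota 66.125 (lower 66, upper 67) but receives 65 — outside the quota interval.

Teal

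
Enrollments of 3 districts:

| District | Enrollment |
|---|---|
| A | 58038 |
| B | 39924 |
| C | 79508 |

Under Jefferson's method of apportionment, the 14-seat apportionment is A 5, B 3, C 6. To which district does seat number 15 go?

C

Priority for the next seat is population ÷ (current seats + 1).
Priorities: A 9673.000, B 9981.000, C 11358.286.
Highest priority: C.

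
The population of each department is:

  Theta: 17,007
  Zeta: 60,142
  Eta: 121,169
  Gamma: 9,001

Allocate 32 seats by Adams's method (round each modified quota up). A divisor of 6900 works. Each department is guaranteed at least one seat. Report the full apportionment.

With modified divisor 6900: modified quotas Theta 2.465, Zeta 8.716, Eta 17.561, Gamma 1.304.
Rounding up: Theta 3, Zeta 9, Eta 18, Gamma 2 (total 32).

Theta=3, Zeta=9, Eta=18, Gamma=2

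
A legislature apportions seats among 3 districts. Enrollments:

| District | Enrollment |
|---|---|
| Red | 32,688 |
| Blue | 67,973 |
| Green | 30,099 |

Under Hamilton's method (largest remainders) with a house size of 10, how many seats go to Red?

3

Total 130760; standard divisor 130760/10 = 13076.
Standard quotas: Red 2.4998, Blue 5.1983, Green 2.3019.
Lower quotas: Red 2, Blue 5, Green 2 (sum 9, leaving 1 seat).
Remainders in descending order: Red 0.4998, Green 0.3019, Blue 0.1983.
Largest remainder: Red receives the extra seat.
Red receives 3.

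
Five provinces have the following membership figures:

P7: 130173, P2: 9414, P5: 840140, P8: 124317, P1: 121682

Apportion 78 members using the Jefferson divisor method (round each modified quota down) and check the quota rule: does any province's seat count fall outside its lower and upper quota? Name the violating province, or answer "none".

Standard quotas: P7 8.284, P2 0.599, P5 53.463, P8 7.911, P1 7.743.
Jefferson allocation: P7 8, P2 0, P5 55, P8 8, P1 7.
P5 has quota 53.463 (lower 53, upper 54) but receives 55 — outside the quota interval.

P5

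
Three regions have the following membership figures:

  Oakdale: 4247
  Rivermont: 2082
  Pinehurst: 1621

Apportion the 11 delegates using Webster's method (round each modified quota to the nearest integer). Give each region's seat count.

Standard divisor 7950/11 ≈ 722.727; standard quotas: Oakdale 5.876, Rivermont 2.881, Pinehurst 2.243.
Rounding to the nearest integer gives Oakdale 6, Rivermont 3, Pinehurst 2 — total 11, matching the house size, so no adjustment is needed.

Oakdale: 6; Rivermont: 3; Pinehurst: 2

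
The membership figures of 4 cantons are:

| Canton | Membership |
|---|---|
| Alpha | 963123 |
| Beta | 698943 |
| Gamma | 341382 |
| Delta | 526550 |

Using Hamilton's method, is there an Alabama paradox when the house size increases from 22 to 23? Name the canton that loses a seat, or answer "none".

none

At 22 seats: Alpha 8, Beta 6, Gamma 3, Delta 5.
At 23 seats: Alpha 9, Beta 6, Gamma 3, Delta 5.
No canton's allocation decreased.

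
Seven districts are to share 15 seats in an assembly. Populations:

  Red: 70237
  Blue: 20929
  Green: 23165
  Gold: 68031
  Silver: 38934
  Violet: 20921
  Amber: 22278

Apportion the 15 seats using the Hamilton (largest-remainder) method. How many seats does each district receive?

Red: 4, Blue: 1, Green: 2, Gold: 4, Silver: 2, Violet: 1, Amber: 1

The standard divisor is 264495/15 = 17633.
Standard quotas: Red 3.9833, Blue 1.1869, Green 1.3137, Gold 3.8582, Silver 2.2080, Violet 1.1865, Amber 1.2634.
Lower quotas: Red 3, Blue 1, Green 1, Gold 3, Silver 2, Violet 1, Amber 1 (sum 12, leaving 3 seats).
Remainders in descending order: Red 0.9833, Gold 0.8582, Green 0.3137, Amber 0.2634, Silver 0.2080, Blue 0.1869, Violet 0.1865.
The surplus seats go to Red, Gold, Green.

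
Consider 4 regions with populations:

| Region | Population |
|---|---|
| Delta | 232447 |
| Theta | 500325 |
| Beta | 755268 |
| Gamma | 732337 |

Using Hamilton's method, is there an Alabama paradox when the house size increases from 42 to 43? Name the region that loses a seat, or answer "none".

At 42 seats: Delta 4, Theta 10, Beta 14, Gamma 14.
At 43 seats: Delta 4, Theta 10, Beta 15, Gamma 14.
No region's allocation decreased.

none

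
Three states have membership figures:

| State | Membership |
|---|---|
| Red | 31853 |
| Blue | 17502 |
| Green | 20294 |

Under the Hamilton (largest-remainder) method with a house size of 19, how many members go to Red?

Standard divisor: 69649 ÷ 19 ≈ 3665.737.
Standard quotas: Red 8.6894, Blue 4.7745, Green 5.5361.
Lower quotas: Red 8, Blue 4, Green 5 (sum 17, leaving 2 seats).
Remainders in descending order: Blue 0.7745, Red 0.6894, Green 0.5361.
Largest remainders: Blue, Red receive the extra seats.
Red receives 9.

9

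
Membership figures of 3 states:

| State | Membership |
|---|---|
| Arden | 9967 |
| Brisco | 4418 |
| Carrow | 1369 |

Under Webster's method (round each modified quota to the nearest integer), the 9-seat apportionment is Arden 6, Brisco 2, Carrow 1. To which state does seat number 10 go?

Brisco

Priority for the next seat is population ÷ (current seats + 0.5).
Priorities: Arden 1533.385, Brisco 1767.200, Carrow 912.667.
Highest priority: Brisco.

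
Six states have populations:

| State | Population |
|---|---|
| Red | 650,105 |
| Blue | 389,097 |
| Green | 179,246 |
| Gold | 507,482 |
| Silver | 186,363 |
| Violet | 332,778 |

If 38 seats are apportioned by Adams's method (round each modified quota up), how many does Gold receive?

8

Standard divisor 2245071/38 ≈ 59080.816; standard quotas: Red 11.004, Blue 6.586, Green 3.034, Gold 8.590, Silver 3.154, Violet 5.633.
Rounding up gives 12, 7, 4, 9, 4, 6 = 42 seats, so the divisor must be adjusted.
With modified divisor 64100: modified quotas Red 10.142, Blue 6.070, Green 2.796, Gold 7.917, Silver 2.907, Violet 5.192.
Rounding up: Red 11, Blue 7, Green 3, Gold 8, Silver 3, Violet 6 (total 38).
Gold receives 8.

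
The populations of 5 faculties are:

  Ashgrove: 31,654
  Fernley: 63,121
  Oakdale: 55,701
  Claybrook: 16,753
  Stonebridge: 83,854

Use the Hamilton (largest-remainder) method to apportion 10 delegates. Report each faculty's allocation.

Standard divisor: 251083 ÷ 10 ≈ 25108.3.
Standard quotas: Ashgrove 1.2607, Fernley 2.5139, Oakdale 2.2184, Claybrook 0.6672, Stonebridge 3.3397.
Lower quotas: Ashgrove 1, Fernley 2, Oakdale 2, Claybrook 0, Stonebridge 3 (sum 8, leaving 2 seats).
Remainders in descending order: Claybrook 0.6672, Fernley 0.5139, Stonebridge 0.3397, Ashgrove 0.2607, Oakdale 0.2184.
Largest remainders: Claybrook, Fernley receive the extra seats.

Ashgrove 1; Fernley 3; Oakdale 2; Claybrook 1; Stonebridge 3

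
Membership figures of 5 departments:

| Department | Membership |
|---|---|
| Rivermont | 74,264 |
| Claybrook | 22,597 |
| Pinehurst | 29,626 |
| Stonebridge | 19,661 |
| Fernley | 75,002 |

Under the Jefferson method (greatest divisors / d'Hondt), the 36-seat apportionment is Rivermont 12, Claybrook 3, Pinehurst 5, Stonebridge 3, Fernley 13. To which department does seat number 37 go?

Rivermont

Priority for the next seat is population ÷ (current seats + 1).
Priorities: Rivermont 5712.615, Claybrook 5649.250, Pinehurst 4937.667, Stonebridge 4915.250, Fernley 5357.286.
Highest priority: Rivermont.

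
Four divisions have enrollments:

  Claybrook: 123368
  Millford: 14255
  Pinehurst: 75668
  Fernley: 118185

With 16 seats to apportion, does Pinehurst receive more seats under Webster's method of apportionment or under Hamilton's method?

Webster

Webster: Claybrook 6, Millford 1, Pinehurst 4, Fernley 5.
Hamilton: Claybrook 6, Millford 1, Pinehurst 3, Fernley 6.
Pinehurst gets 4 under Webster and 3 under Hamilton.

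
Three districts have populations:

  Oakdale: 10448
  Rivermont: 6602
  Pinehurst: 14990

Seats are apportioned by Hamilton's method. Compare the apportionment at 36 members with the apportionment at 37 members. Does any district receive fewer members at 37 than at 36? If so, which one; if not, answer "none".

none

At 36 seats: Oakdale 12, Rivermont 7, Pinehurst 17.
At 37 seats: Oakdale 12, Rivermont 8, Pinehurst 17.
No district's allocation decreased.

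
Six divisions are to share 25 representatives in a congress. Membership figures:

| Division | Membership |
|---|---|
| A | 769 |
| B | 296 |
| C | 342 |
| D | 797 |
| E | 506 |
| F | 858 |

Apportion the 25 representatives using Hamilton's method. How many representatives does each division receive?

Standard divisor: 3568 ÷ 25 ≈ 142.72.
Standard quotas: A 5.388, B 2.074, C 2.396, D 5.584, E 3.545, F 6.012.
Lower quotas: A 5, B 2, C 2, D 5, E 3, F 6 (sum 23, leaving 2 seats).
Remainders in descending order: D 0.584, E 0.545, C 0.396, A 0.388, B 0.074, F 0.012.
The surplus seats go to D, E.

A: 5, B: 2, C: 2, D: 6, E: 4, F: 6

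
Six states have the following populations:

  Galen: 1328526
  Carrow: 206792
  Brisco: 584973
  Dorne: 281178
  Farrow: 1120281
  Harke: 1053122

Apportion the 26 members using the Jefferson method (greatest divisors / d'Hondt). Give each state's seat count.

Galen 8, Carrow 1, Brisco 3, Dorne 1, Farrow 7, Harke 6

Standard divisor 4574872/26 ≈ 175956.615; standard quotas: Galen 7.550, Carrow 1.175, Brisco 3.325, Dorne 1.598, Farrow 6.367, Harke 5.985.
Rounding down gives 7, 1, 3, 1, 6, 5 = 23 seats, so the divisor must be adjusted.
With modified divisor 155200: modified quotas Galen 8.560, Carrow 1.332, Brisco 3.769, Dorne 1.812, Farrow 7.218, Harke 6.786.
Rounding down: Galen 8, Carrow 1, Brisco 3, Dorne 1, Farrow 7, Harke 6 (total 26).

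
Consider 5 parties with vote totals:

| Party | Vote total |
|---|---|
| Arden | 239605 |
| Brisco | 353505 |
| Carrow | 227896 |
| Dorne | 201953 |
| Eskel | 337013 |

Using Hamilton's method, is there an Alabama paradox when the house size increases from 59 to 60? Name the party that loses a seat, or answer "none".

At 59 seats: Arden 10, Brisco 15, Carrow 10, Dorne 9, Eskel 15.
At 60 seats: Arden 10, Brisco 16, Carrow 10, Dorne 9, Eskel 15.
No party's allocation decreased.

none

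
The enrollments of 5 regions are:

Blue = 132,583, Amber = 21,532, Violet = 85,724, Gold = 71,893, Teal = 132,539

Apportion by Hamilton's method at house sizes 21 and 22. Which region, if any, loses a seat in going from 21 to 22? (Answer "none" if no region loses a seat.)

Gold

At 21 seats: Blue 6, Amber 1, Violet 4, Gold 4, Teal 6.
At 22 seats: Blue 7, Amber 1, Violet 4, Gold 3, Teal 7.
Gold drops from 4 to 3.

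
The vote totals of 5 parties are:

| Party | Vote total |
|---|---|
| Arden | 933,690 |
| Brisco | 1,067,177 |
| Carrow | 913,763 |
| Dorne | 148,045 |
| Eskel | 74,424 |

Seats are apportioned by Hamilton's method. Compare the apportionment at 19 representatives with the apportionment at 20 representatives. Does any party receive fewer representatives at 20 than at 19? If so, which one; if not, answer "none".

At 19 seats: Arden 6, Brisco 6, Carrow 6, Dorne 1, Eskel 0.
At 20 seats: Arden 6, Brisco 7, Carrow 6, Dorne 1, Eskel 0.
No party's allocation decreased.

none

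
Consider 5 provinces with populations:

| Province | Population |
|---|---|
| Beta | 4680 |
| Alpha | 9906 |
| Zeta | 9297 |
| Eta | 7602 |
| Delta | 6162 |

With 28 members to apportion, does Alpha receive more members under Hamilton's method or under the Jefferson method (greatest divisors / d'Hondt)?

Hamilton: Beta 3, Alpha 7, Zeta 7, Eta 6, Delta 5.
Jefferson: Beta 3, Alpha 8, Zeta 7, Eta 6, Delta 4.
Alpha gets 7 under Hamilton and 8 under Jefferson.

Jefferson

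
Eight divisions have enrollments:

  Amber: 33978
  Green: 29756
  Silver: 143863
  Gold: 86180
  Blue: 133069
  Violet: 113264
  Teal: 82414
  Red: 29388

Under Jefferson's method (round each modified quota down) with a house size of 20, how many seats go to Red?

Standard divisor 651912/20 ≈ 32595.6; standard quotas: Amber 1.042, Green 0.913, Silver 4.414, Gold 2.644, Blue 4.082, Violet 3.475, Teal 2.528, Red 0.902.
Rounding down gives 1, 0, 4, 2, 4, 3, 2, 0 = 16 seats, so the divisor must be adjusted.
With modified divisor 28500: modified quotas Amber 1.192, Green 1.044, Silver 5.048, Gold 3.024, Blue 4.669, Violet 3.974, Teal 2.892, Red 1.031.
Rounding down: Amber 1, Green 1, Silver 5, Gold 3, Blue 4, Violet 3, Teal 2, Red 1 (total 20).
Red receives 1.

1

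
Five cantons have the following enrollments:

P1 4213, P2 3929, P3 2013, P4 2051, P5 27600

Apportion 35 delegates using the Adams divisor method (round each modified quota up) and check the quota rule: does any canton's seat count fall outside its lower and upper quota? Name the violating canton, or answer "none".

P5

Standard quotas: P1 3.704, P2 3.455, P3 1.770, P4 1.803, P5 24.268.
Adams allocation: P1 4, P2 4, P3 2, P4 2, P5 23.
P5 has quota 24.268 (lower 24, upper 25) but receives 23 — outside the quota interval.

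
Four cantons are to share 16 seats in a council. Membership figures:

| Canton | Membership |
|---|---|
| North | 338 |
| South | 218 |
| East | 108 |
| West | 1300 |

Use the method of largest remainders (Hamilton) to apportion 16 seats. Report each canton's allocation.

Standard divisor: 1964 ÷ 16 ≈ 122.75.
Standard quotas: North 2.754, South 1.776, East 0.880, West 10.591.
Lower quotas: North 2, South 1, East 0, West 10 (sum 13, leaving 3 seats).
Remainders in descending order: East 0.880, South 0.776, North 0.754, West 0.591.
The surplus seats go to East, South, North.

North=3, South=2, East=1, West=10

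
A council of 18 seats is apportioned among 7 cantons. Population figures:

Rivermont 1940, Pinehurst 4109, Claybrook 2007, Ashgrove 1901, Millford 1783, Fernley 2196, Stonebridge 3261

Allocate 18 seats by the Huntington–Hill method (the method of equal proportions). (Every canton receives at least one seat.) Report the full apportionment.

With divisor 930: modified quotas Rivermont 2.086, Pinehurst 4.418, Claybrook 2.158, Ashgrove 2.044, Millford 1.917, Fernley 2.361, Stonebridge 3.506.
Geometric-mean thresholds: Rivermont √(2·3)=2.449, Pinehurst √(4·5)=4.472, Claybrook √(2·3)=2.449, Ashgrove √(2·3)=2.449, Millford √(1·2)=1.414, Fernley √(2·3)=2.449, Stonebridge √(3·4)=3.464.
Each quota rounded against its threshold gives Rivermont 2, Pinehurst 4, Claybrook 2, Ashgrove 2, Millford 2, Fernley 2, Stonebridge 4 (total 18).

Rivermont 2, Pinehurst 4, Claybrook 2, Ashgrove 2, Millford 2, Fernley 2, Stonebridge 4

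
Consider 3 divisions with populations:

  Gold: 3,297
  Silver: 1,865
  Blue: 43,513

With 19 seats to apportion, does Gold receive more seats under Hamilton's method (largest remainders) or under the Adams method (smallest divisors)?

Adams

Hamilton: Gold 1, Silver 1, Blue 17.
Adams: Gold 2, Silver 1, Blue 16.
Gold gets 1 under Hamilton and 2 under Adams.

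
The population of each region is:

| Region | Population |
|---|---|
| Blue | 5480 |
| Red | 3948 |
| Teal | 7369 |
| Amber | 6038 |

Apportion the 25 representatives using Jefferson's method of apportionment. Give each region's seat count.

Blue 6, Red 4, Teal 8, Amber 7

Standard divisor 22835/25 ≈ 913.4; standard quotas: Blue 6.000, Red 4.322, Teal 8.068, Amber 6.610.
Rounding down gives 5, 4, 8, 6 = 23 seats, so the divisor must be adjusted.
With modified divisor 840: modified quotas Blue 6.524, Red 4.700, Teal 8.773, Amber 7.188.
Rounding down: Blue 6, Red 4, Teal 8, Amber 7 (total 25).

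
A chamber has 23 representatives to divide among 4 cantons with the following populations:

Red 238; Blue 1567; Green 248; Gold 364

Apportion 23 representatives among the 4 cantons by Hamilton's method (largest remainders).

Red 2; Blue 15; Green 2; Gold 4

Standard divisor: 2417 ÷ 23 ≈ 105.087.
Standard quotas: Red 2.265, Blue 14.911, Green 2.360, Gold 3.464.
Lower quotas: Red 2, Blue 14, Green 2, Gold 3 (sum 21, leaving 2 seats).
Remainders in descending order: Blue 0.911, Gold 0.464, Green 0.360, Red 0.265.
Largest remainders: Blue, Gold receive the extra seats.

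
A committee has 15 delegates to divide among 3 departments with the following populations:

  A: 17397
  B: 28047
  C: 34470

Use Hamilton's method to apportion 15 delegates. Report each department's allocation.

Total 79914; standard divisor 79914/15 ≈ 5327.6.
Standard quotas: A 3.2654, B 5.2645, C 6.4701.
Lower quotas: A 3, B 5, C 6 (sum 14, leaving 1 seat).
Remainders in descending order: C 0.4701, A 0.2654, B 0.2645.
The surplus seat goes to C.

A 3, B 5, C 7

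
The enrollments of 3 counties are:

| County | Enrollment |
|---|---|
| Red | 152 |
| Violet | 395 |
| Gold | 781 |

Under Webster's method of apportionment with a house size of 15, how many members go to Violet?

Standard divisor 1328/15 ≈ 88.533; standard quotas: Red 1.717, Violet 4.462, Gold 8.822.
Rounding to the nearest integer gives Red 2, Violet 4, Gold 9 — total 15, matching the house size, so no adjustment is needed.
Violet receives 4.

4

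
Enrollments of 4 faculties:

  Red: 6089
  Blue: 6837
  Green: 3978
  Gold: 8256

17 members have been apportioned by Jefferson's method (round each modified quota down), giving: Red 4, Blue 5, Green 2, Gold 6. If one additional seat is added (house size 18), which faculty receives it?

Priority for the next seat is population ÷ (current seats + 1).
Priorities: Red 1217.800, Blue 1139.500, Green 1326.000, Gold 1179.429.
Highest priority: Green.

Green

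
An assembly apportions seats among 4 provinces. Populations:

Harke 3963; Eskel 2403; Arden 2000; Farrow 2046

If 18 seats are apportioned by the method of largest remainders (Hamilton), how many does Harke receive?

Standard divisor: 10412 ÷ 18 ≈ 578.444.
Standard quotas: Harke 6.851, Eskel 4.154, Arden 3.458, Farrow 3.537.
Lower quotas: Harke 6, Eskel 4, Arden 3, Farrow 3 (sum 16, leaving 2 seats).
Remainders in descending order: Harke 0.851, Farrow 0.537, Arden 0.458, Eskel 0.154.
The surplus seats go to Harke, Farrow.
Harke receives 7.

7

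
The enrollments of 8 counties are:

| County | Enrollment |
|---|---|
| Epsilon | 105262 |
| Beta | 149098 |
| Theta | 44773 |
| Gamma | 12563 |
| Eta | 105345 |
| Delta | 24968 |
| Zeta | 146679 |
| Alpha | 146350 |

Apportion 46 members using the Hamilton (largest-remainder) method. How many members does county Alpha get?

9

Total 735038; standard divisor 735038/46 ≈ 15979.087.
Standard quotas: Epsilon 6.5875, Beta 9.3308, Theta 2.8020, Gamma 0.7862, Eta 6.5927, Delta 1.5625, Zeta 9.1794, Alpha 9.1588.
Lower quotas: Epsilon 6, Beta 9, Theta 2, Gamma 0, Eta 6, Delta 1, Zeta 9, Alpha 9 (sum 42, leaving 4 seats).
Remainders in descending order: Theta 0.8020, Gamma 0.7862, Eta 0.5927, Epsilon 0.5875, Delta 0.5625, Beta 0.3308, Zeta 0.1794, Alpha 0.1588.
Largest remainders: Theta, Gamma, Eta, Epsilon receive the extra seats.
Alpha receives 9.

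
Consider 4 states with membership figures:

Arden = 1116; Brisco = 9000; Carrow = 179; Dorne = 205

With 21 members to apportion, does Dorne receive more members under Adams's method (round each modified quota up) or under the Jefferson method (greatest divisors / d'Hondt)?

Adams: Arden 2, Brisco 17, Carrow 1, Dorne 1.
Jefferson: Arden 2, Brisco 19, Carrow 0, Dorne 0.
Dorne gets 1 under Adams and 0 under Jefferson.

Adams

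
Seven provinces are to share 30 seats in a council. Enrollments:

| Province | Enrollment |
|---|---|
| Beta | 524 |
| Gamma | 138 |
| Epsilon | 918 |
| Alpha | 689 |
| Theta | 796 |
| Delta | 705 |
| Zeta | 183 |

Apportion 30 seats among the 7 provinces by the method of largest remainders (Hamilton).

Total 3953; standard divisor 3953/30 ≈ 131.767.
Standard quotas: Beta 3.977, Gamma 1.047, Epsilon 6.967, Alpha 5.229, Theta 6.041, Delta 5.350, Zeta 1.389.
Lower quotas: Beta 3, Gamma 1, Epsilon 6, Alpha 5, Theta 6, Delta 5, Zeta 1 (sum 27, leaving 3 seats).
Remainders in descending order: Beta 0.977, Epsilon 0.967, Zeta 0.389, Delta 0.350, Alpha 0.229, Gamma 0.047, Theta 0.041.
The surplus seats go to Beta, Epsilon, Zeta.

Beta=4, Gamma=1, Epsilon=7, Alpha=5, Theta=6, Delta=5, Zeta=2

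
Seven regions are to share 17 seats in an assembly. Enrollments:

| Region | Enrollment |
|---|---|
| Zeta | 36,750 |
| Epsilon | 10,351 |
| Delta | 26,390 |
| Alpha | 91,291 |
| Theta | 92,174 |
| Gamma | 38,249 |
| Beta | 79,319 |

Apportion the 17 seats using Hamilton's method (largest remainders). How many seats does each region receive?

Zeta: 2, Epsilon: 0, Delta: 1, Alpha: 4, Theta: 4, Gamma: 2, Beta: 4

The standard divisor is 374524/17 ≈ 22030.824.
Standard quotas: Zeta 1.6681, Epsilon 0.4698, Delta 1.1979, Alpha 4.1438, Theta 4.1839, Gamma 1.7362, Beta 3.6004.
Lower quotas: Zeta 1, Epsilon 0, Delta 1, Alpha 4, Theta 4, Gamma 1, Beta 3 (sum 14, leaving 3 seats).
Remainders in descending order: Gamma 0.7362, Zeta 0.6681, Beta 0.6004, Epsilon 0.4698, Delta 0.1979, Theta 0.1839, Alpha 0.1438.
Largest remainders: Gamma, Zeta, Beta receive the extra seats.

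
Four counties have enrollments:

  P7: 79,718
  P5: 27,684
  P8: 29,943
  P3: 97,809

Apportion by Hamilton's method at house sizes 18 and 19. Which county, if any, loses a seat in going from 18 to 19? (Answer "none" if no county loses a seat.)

At 18 seats: P7 6, P5 2, P8 2, P3 8.
At 19 seats: P7 7, P5 2, P8 2, P3 8.
No county's allocation decreased.

none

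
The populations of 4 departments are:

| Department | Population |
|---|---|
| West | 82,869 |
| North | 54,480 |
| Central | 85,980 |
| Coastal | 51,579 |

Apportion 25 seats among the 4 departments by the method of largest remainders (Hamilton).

Total 274908; standard divisor 274908/25 ≈ 10996.32.
Standard quotas: West 7.5361, North 4.9544, Central 7.8190, Coastal 4.6906.
Lower quotas: West 7, North 4, Central 7, Coastal 4 (sum 22, leaving 3 seats).
Remainders in descending order: North 0.9544, Central 0.8190, Coastal 0.6906, West 0.5361.
The surplus seats go to North, Central, Coastal.

West 7, North 5, Central 8, Coastal 5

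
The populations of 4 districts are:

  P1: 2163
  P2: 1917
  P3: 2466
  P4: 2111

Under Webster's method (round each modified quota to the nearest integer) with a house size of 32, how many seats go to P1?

8

Standard divisor 8657/32 ≈ 270.531; standard quotas: P1 7.995, P2 7.086, P3 9.115, P4 7.803.
Rounding to the nearest integer gives P1 8, P2 7, P3 9, P4 8 — total 32, matching the house size, so no adjustment is needed.
P1 receives 8.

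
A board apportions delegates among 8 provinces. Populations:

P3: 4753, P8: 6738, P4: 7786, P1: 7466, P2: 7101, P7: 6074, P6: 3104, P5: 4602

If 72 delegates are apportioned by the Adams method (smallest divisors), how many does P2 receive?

Standard divisor 47624/72 ≈ 661.444; standard quotas: P3 7.186, P8 10.187, P4 11.771, P1 11.287, P2 10.736, P7 9.183, P6 4.693, P5 6.958.
Rounding up gives 8, 11, 12, 12, 11, 10, 5, 7 = 76 seats, so the divisor must be adjusted.
With modified divisor 700: modified quotas P3 6.790, P8 9.626, P4 11.123, P1 10.666, P2 10.144, P7 8.677, P6 4.434, P5 6.574.
Rounding up: P3 7, P8 10, P4 12, P1 11, P2 11, P7 9, P6 5, P5 7 (total 72).
P2 receives 11.

11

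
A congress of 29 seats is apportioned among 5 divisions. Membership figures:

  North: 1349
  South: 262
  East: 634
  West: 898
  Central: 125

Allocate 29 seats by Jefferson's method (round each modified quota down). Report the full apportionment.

Standard divisor 3268/29 ≈ 112.69; standard quotas: North 11.971, South 2.325, East 5.626, West 7.969, Central 1.109.
Rounding down gives 11, 2, 5, 7, 1 = 26 seats, so the divisor must be adjusted.
With modified divisor 105: modified quotas North 12.848, South 2.495, East 6.038, West 8.552, Central 1.190.
Rounding down: North 12, South 2, East 6, West 8, Central 1 (total 29).

North=12, South=2, East=6, West=8, Central=1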